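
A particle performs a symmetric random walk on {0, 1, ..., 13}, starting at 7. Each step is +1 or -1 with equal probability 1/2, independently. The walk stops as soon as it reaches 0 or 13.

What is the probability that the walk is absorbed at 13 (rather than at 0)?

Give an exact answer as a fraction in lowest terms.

Answer: 7/13

Derivation:
Symmetric walk (p = 1/2): the harmonic-function argument gives P(hit 13 before 0 | start at 7) = a/N.
P = 7/13 = 7/13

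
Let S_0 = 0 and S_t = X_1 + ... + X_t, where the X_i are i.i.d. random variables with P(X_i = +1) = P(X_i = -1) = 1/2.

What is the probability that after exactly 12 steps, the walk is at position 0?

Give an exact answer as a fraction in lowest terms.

To return to 0 after 12 steps: need exactly 6 steps of +1 and 6 of -1.
Favorable paths: C(12,6) = 924
Total paths: 2^12 = 4096
P = 924/4096 = 231/1024

Answer: 231/1024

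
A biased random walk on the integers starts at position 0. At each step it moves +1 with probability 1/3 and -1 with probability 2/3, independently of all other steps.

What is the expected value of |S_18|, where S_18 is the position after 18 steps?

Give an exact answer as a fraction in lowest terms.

S_18 takes values m ≡ 0 (mod 2) with |m| ≤ 18; P(S_18=m) = C(18,(18+m)/2) · (1/3)^((18+m)/2) · (2/3)^((18-m)/2).
Distribution: P(S=-18)=262144/387420489, P(S=-16)=262144/43046721, P(S=-14)=1114112/43046721, P(S=-12)=8912896/129140163, P(S=-10)=5570560/43046721, P(S=-8)=7798784/43046721, P(S=-6)=25346048/129140163, P(S=-4)=7241728/43046721, P(S=-2)=4978688/43046721, P(S=0)=24893440/387420489, P(S=2)=1244672/43046721, P(S=4)=452608/43046721, P(S=6)=396032/129140163, P(S=8)=30464/43046721, P(S=10)=5440/43046721, P(S=12)=2176/129140163, P(S=14)=68/43046721, P(S=16)=4/43046721, P(S=18)=1/387420489
E[|S_18|] = Σ_m |m|·P(S_18=m) = 269079674/43046721

Answer: 269079674/43046721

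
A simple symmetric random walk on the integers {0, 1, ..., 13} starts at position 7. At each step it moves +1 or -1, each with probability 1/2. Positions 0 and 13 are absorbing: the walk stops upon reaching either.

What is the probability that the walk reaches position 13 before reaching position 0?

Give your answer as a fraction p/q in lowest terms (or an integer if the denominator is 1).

Symmetric walk (p = 1/2): the harmonic-function argument gives P(hit 13 before 0 | start at 7) = a/N.
P = 7/13 = 7/13

Answer: 7/13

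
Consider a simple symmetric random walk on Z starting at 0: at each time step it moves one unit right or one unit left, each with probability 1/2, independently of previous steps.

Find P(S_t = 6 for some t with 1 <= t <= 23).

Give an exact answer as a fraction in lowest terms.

Count via complement. Let g(t,s) = #length-t paths at position s with S_1..S_t all ≠ 6.
g(t,s) = g(t-1,s-1) + g(t-1,s+1) for s ≠ 6; g(t,6) = 0.
t=0: g(0,0)=1
t=1: g(1,-1)=1 g(1,1)=1
t=2: g(2,-2)=1 g(2,0)=2 g(2,2)=1
t=3: g(3,-3)=1 g(3,-1)=3 g(3,1)=3 g(3,3)=1
t=4: g(4,-4)=1 g(4,-2)=4 g(4,0)=6 g(4,2)=4 g(4,4)=1
t=5: g(5,-5)=1 g(5,-3)=5 g(5,-1)=10 g(5,1)=10 g(5,3)=5 g(5,5)=1
t=6: g(6,-6)=1 g(6,-4)=6 g(6,-2)=15 g(6,0)=20 g(6,2)=15 g(6,4)=6
t=7: g(7,-7)=1 g(7,-5)=7 g(7,-3)=21 g(7,-1)=35 g(7,1)=35 g(7,3)=21 g(7,5)=6
t=8: g(8,-8)=1 g(8,-6)=8 g(8,-4)=28 g(8,-2)=56 g(8,0)=70 g(8,2)=56 g(8,4)=27
t=9: g(9,-9)=1 g(9,-7)=9 g(9,-5)=36 g(9,-3)=84 g(9,-1)=126 g(9,1)=126 g(9,3)=83 g(9,5)=27
t=10: g(10,-10)=1 g(10,-8)=10 g(10,-6)=45 g(10,-4)=120 g(10,-2)=210 g(10,0)=252 g(10,2)=209 g(10,4)=110
t=11: g(11,-11)=1 g(11,-9)=11 g(11,-7)=55 g(11,-5)=165 g(11,-3)=330 g(11,-1)=462 g(11,1)=461 g(11,3)=319 g(11,5)=110
t=12: g(12,-12)=1 g(12,-10)=12 g(12,-8)=66 g(12,-6)=220 g(12,-4)=495 g(12,-2)=792 g(12,0)=923 g(12,2)=780 g(12,4)=429
t=13: g(13,-13)=1 g(13,-11)=13 g(13,-9)=78 g(13,-7)=286 g(13,-5)=715 g(13,-3)=1287 g(13,-1)=1715 g(13,1)=1703 g(13,3)=1209 g(13,5)=429
t=14: g(14,-14)=1 g(14,-12)=14 g(14,-10)=91 g(14,-8)=364 g(14,-6)=1001 g(14,-4)=2002 g(14,-2)=3002 g(14,0)=3418 g(14,2)=2912 g(14,4)=1638
t=15: g(15,-15)=1 g(15,-13)=15 g(15,-11)=105 g(15,-9)=455 g(15,-7)=1365 g(15,-5)=3003 g(15,-3)=5004 g(15,-1)=6420 g(15,1)=6330 g(15,3)=4550 g(15,5)=1638
t=16: g(16,-16)=1 g(16,-14)=16 g(16,-12)=120 g(16,-10)=560 g(16,-8)=1820 g(16,-6)=4368 g(16,-4)=8007 g(16,-2)=11424 g(16,0)=12750 g(16,2)=10880 g(16,4)=6188
t=17: g(17,-17)=1 g(17,-15)=17 g(17,-13)=136 g(17,-11)=680 g(17,-9)=2380 g(17,-7)=6188 g(17,-5)=12375 g(17,-3)=19431 g(17,-1)=24174 g(17,1)=23630 g(17,3)=17068 g(17,5)=6188
t=18: g(18,-18)=1 g(18,-16)=18 g(18,-14)=153 g(18,-12)=816 g(18,-10)=3060 g(18,-8)=8568 g(18,-6)=18563 g(18,-4)=31806 g(18,-2)=43605 g(18,0)=47804 g(18,2)=40698 g(18,4)=23256
t=19: g(19,-19)=1 g(19,-17)=19 g(19,-15)=171 g(19,-13)=969 g(19,-11)=3876 g(19,-9)=11628 g(19,-7)=27131 g(19,-5)=50369 g(19,-3)=75411 g(19,-1)=91409 g(19,1)=88502 g(19,3)=63954 g(19,5)=23256
t=20: g(20,-20)=1 g(20,-18)=20 g(20,-16)=190 g(20,-14)=1140 g(20,-12)=4845 g(20,-10)=15504 g(20,-8)=38759 g(20,-6)=77500 g(20,-4)=125780 g(20,-2)=166820 g(20,0)=179911 g(20,2)=152456 g(20,4)=87210
t=21: g(21,-21)=1 g(21,-19)=21 g(21,-17)=210 g(21,-15)=1330 g(21,-13)=5985 g(21,-11)=20349 g(21,-9)=54263 g(21,-7)=116259 g(21,-5)=203280 g(21,-3)=292600 g(21,-1)=346731 g(21,1)=332367 g(21,3)=239666 g(21,5)=87210
t=22: g(22,-22)=1 g(22,-20)=22 g(22,-18)=231 g(22,-16)=1540 g(22,-14)=7315 g(22,-12)=26334 g(22,-10)=74612 g(22,-8)=170522 g(22,-6)=319539 g(22,-4)=495880 g(22,-2)=639331 g(22,0)=679098 g(22,2)=572033 g(22,4)=326876
t=23: g(23,-23)=1 g(23,-21)=23 g(23,-19)=253 g(23,-17)=1771 g(23,-15)=8855 g(23,-13)=33649 g(23,-11)=100946 g(23,-9)=245134 g(23,-7)=490061 g(23,-5)=815419 g(23,-3)=1135211 g(23,-1)=1318429 g(23,1)=1251131 g(23,3)=898909 g(23,5)=326876
Paths never hitting 6: Σ_s g(23,s) = 6626668
Paths hitting 6: 2^23 - 6626668 = 1761940
P = 1761940/8388608 = 440485/2097152

Answer: 440485/2097152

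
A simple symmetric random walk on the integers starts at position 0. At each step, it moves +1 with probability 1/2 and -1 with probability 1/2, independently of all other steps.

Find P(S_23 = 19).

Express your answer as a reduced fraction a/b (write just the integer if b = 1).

To reach position 19 after 23 steps: need 21 steps of +1 and 2 of -1.
Favorable paths: C(23,21) = 253
Total paths: 2^23 = 8388608
P = 253/8388608 = 253/8388608

Answer: 253/8388608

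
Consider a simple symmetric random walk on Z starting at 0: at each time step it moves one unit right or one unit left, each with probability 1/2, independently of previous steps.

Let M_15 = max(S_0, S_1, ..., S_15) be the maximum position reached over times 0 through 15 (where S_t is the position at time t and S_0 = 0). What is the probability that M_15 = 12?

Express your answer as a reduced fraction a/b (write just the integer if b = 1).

Let M_15 = max(S_0,...,S_15). Use the reflection principle: for j ≥ 1, #{paths with M_15 ≥ j} = #{S_15 ≥ j} + #{S_15 ≥ j+1}.
By reflection, #{M_15 ≥ 12} = #{S_15 ≥ 12} + #{S_15 ≥ 13} = 16 + 16 = 32.
#{M_15 ≥ 13} = #{S_15 ≥ 13} + #{S_15 ≥ 14} = 16 + 1 = 17.
#{M_15 = 12} = 32 - 17 = 15.
P(M_15 = 12) = 15/32768 = 15/32768

Answer: 15/32768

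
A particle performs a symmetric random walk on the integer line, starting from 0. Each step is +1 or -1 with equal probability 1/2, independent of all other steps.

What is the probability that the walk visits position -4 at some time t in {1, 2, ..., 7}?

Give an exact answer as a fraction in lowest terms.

Answer: 1/8

Derivation:
Count via complement. Let g(t,s) = #length-t paths at position s with S_1..S_t all ≠ -4.
g(t,s) = g(t-1,s-1) + g(t-1,s+1) for s ≠ -4; g(t,-4) = 0.
t=0: g(0,0)=1
t=1: g(1,-1)=1 g(1,1)=1
t=2: g(2,-2)=1 g(2,0)=2 g(2,2)=1
t=3: g(3,-3)=1 g(3,-1)=3 g(3,1)=3 g(3,3)=1
t=4: g(4,-2)=4 g(4,0)=6 g(4,2)=4 g(4,4)=1
t=5: g(5,-3)=4 g(5,-1)=10 g(5,1)=10 g(5,3)=5 g(5,5)=1
t=6: g(6,-2)=14 g(6,0)=20 g(6,2)=15 g(6,4)=6 g(6,6)=1
t=7: g(7,-3)=14 g(7,-1)=34 g(7,1)=35 g(7,3)=21 g(7,5)=7 g(7,7)=1
Paths never hitting -4: Σ_s g(7,s) = 112
Paths hitting -4: 2^7 - 112 = 16
P = 16/128 = 1/8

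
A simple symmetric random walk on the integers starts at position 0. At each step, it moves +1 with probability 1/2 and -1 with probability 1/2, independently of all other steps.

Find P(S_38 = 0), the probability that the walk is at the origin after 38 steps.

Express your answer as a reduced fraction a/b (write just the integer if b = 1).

To return to 0 after 38 steps: need exactly 19 steps of +1 and 19 of -1.
Favorable paths: C(38,19) = 35345263800
Total paths: 2^38 = 274877906944
P = 35345263800/274877906944 = 4418157975/34359738368

Answer: 4418157975/34359738368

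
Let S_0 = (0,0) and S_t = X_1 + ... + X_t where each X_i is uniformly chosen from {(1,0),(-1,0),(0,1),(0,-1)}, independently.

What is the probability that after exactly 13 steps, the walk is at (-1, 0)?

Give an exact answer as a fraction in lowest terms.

Let h be the number of horizontal steps (so 13-h are vertical). To end at (-1,0) need (h-1)/2 right-steps and ((13-h)+0)/2 up-steps.
Sum over h with 1 ≤ h ≤ 13, h ≡ 1 (mod 2), 13-h ≡ 0 (mod 2):
h=1: C(13,1)·C(1,0)·C(12,6) = 13·1·924 = 12012
h=3: C(13,3)·C(3,1)·C(10,5) = 286·3·252 = 216216
h=5: C(13,5)·C(5,2)·C(8,4) = 1287·10·70 = 900900
h=7: C(13,7)·C(7,3)·C(6,3) = 1716·35·20 = 1201200
h=9: C(13,9)·C(9,4)·C(4,2) = 715·126·6 = 540540
h=11: C(13,11)·C(11,5)·C(2,1) = 78·462·2 = 72072
h=13: C(13,13)·C(13,6)·C(0,0) = 1·1716·1 = 1716
Total favorable: 2944656
Total paths: 4^13 = 67108864
P = 2944656/67108864 = 184041/4194304

Answer: 184041/4194304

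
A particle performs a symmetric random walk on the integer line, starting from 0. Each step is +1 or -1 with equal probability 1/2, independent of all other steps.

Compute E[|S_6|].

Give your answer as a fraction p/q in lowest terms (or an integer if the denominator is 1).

Answer: 15/8

Derivation:
S_6 takes values m ≡ 0 (mod 2) with |m| ≤ 6; P(S_6=m) = C(6,(6+m)/2)/2^6.
Total paths: 2^6 = 64
Distribution: P(S=-6)=1/64, P(S=-4)=6/64, P(S=-2)=15/64, P(S=0)=20/64, P(S=2)=15/64, P(S=4)=6/64, P(S=6)=1/64
E[|S_6|] = Σ_m |m|·P(S_6=m) = 120/64 = 15/8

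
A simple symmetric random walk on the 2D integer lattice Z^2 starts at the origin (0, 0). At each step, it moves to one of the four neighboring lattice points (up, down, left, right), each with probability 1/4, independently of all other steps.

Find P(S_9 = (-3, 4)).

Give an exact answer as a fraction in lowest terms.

Answer: 567/131072

Derivation:
Let h be the number of horizontal steps (so 9-h are vertical). To end at (-3,4) need (h-3)/2 right-steps and ((9-h)+4)/2 up-steps.
Sum over h with 3 ≤ h ≤ 5, h ≡ 1 (mod 2), 9-h ≡ 0 (mod 2):
h=3: C(9,3)·C(3,0)·C(6,5) = 84·1·6 = 504
h=5: C(9,5)·C(5,1)·C(4,4) = 126·5·1 = 630
Total favorable: 1134
Total paths: 4^9 = 262144
P = 1134/262144 = 567/131072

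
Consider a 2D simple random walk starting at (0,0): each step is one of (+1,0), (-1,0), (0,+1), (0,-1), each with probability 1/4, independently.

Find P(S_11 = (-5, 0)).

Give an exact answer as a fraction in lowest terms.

Let h be the number of horizontal steps (so 11-h are vertical). To end at (-5,0) need (h-5)/2 right-steps and ((11-h)+0)/2 up-steps.
Sum over h with 5 ≤ h ≤ 11, h ≡ 1 (mod 2), 11-h ≡ 0 (mod 2):
h=5: C(11,5)·C(5,0)·C(6,3) = 462·1·20 = 9240
h=7: C(11,7)·C(7,1)·C(4,2) = 330·7·6 = 13860
h=9: C(11,9)·C(9,2)·C(2,1) = 55·36·2 = 3960
h=11: C(11,11)·C(11,3)·C(0,0) = 1·165·1 = 165
Total favorable: 27225
Total paths: 4^11 = 4194304
P = 27225/4194304 = 27225/4194304

Answer: 27225/4194304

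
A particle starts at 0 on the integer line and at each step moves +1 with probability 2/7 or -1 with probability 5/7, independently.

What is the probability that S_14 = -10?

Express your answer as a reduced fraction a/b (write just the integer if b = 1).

To reach position -10 after 14 steps: need 2 steps of +1 and 12 steps of -1.
Number of such sequences: C(14,2) = 91
Each has probability (2/7)^2 · (5/7)^12 = 976562500/678223072849
P = 91 · 976562500/678223072849 = 12695312500/96889010407

Answer: 12695312500/96889010407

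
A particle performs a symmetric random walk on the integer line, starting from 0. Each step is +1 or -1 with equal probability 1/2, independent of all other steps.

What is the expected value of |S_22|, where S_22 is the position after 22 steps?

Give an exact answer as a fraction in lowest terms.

S_22 takes values m ≡ 0 (mod 2) with |m| ≤ 22; P(S_22=m) = C(22,(22+m)/2)/2^22.
Total paths: 2^22 = 4194304
Distribution: P(S=-22)=1/4194304, P(S=-20)=22/4194304, P(S=-18)=231/4194304, P(S=-16)=1540/4194304, P(S=-14)=7315/4194304, P(S=-12)=26334/4194304, P(S=-10)=74613/4194304, P(S=-8)=170544/4194304, P(S=-6)=319770/4194304, P(S=-4)=497420/4194304, P(S=-2)=646646/4194304, P(S=0)=705432/4194304, P(S=2)=646646/4194304, P(S=4)=497420/4194304, P(S=6)=319770/4194304, P(S=8)=170544/4194304, P(S=10)=74613/4194304, P(S=12)=26334/4194304, P(S=14)=7315/4194304, P(S=16)=1540/4194304, P(S=18)=231/4194304, P(S=20)=22/4194304, P(S=22)=1/4194304
E[|S_22|] = Σ_m |m|·P(S_22=m) = 15519504/4194304 = 969969/262144

Answer: 969969/262144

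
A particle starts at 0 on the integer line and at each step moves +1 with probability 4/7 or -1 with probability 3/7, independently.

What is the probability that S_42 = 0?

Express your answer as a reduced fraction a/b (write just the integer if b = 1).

To be at 0 after 42 steps: need exactly 21 steps of +1 and 21 of -1.
Number of such sequences: C(42,21) = 538257874440
Each has probability (4/7)^21 · (3/7)^21 = 46005119909369701466112/311973482284542371301330321821976049
P = 538257874440 · 46005119909369701466112/311973482284542371301330321821976049 = 24762618055774660951286796810977280/311973482284542371301330321821976049

Answer: 24762618055774660951286796810977280/311973482284542371301330321821976049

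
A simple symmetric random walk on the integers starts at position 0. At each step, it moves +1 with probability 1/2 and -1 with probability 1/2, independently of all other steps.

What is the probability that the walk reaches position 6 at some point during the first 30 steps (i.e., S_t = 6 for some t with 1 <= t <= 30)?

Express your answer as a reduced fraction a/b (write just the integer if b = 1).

Count via complement. Let g(t,s) = #length-t paths at position s with S_1..S_t all ≠ 6.
g(t,s) = g(t-1,s-1) + g(t-1,s+1) for s ≠ 6; g(t,6) = 0.
t=0: g(0,0)=1
t=1: g(1,-1)=1 g(1,1)=1
t=2: g(2,-2)=1 g(2,0)=2 g(2,2)=1
t=3: g(3,-3)=1 g(3,-1)=3 g(3,1)=3 g(3,3)=1
t=4: g(4,-4)=1 g(4,-2)=4 g(4,0)=6 g(4,2)=4 g(4,4)=1
t=5: g(5,-5)=1 g(5,-3)=5 g(5,-1)=10 g(5,1)=10 g(5,3)=5 g(5,5)=1
t=6: g(6,-6)=1 g(6,-4)=6 g(6,-2)=15 g(6,0)=20 g(6,2)=15 g(6,4)=6
t=7: g(7,-7)=1 g(7,-5)=7 g(7,-3)=21 g(7,-1)=35 g(7,1)=35 g(7,3)=21 g(7,5)=6
t=8: g(8,-8)=1 g(8,-6)=8 g(8,-4)=28 g(8,-2)=56 g(8,0)=70 g(8,2)=56 g(8,4)=27
t=9: g(9,-9)=1 g(9,-7)=9 g(9,-5)=36 g(9,-3)=84 g(9,-1)=126 g(9,1)=126 g(9,3)=83 g(9,5)=27
t=10: g(10,-10)=1 g(10,-8)=10 g(10,-6)=45 g(10,-4)=120 g(10,-2)=210 g(10,0)=252 g(10,2)=209 g(10,4)=110
t=11: g(11,-11)=1 g(11,-9)=11 g(11,-7)=55 g(11,-5)=165 g(11,-3)=330 g(11,-1)=462 g(11,1)=461 g(11,3)=319 g(11,5)=110
t=12: g(12,-12)=1 g(12,-10)=12 g(12,-8)=66 g(12,-6)=220 g(12,-4)=495 g(12,-2)=792 g(12,0)=923 g(12,2)=780 g(12,4)=429
t=13: g(13,-13)=1 g(13,-11)=13 g(13,-9)=78 g(13,-7)=286 g(13,-5)=715 g(13,-3)=1287 g(13,-1)=1715 g(13,1)=1703 g(13,3)=1209 g(13,5)=429
t=14: g(14,-14)=1 g(14,-12)=14 g(14,-10)=91 g(14,-8)=364 g(14,-6)=1001 g(14,-4)=2002 g(14,-2)=3002 g(14,0)=3418 g(14,2)=2912 g(14,4)=1638
t=15: g(15,-15)=1 g(15,-13)=15 g(15,-11)=105 g(15,-9)=455 g(15,-7)=1365 g(15,-5)=3003 g(15,-3)=5004 g(15,-1)=6420 g(15,1)=6330 g(15,3)=4550 g(15,5)=1638
t=16: g(16,-16)=1 g(16,-14)=16 g(16,-12)=120 g(16,-10)=560 g(16,-8)=1820 g(16,-6)=4368 g(16,-4)=8007 g(16,-2)=11424 g(16,0)=12750 g(16,2)=10880 g(16,4)=6188
t=17: g(17,-17)=1 g(17,-15)=17 g(17,-13)=136 g(17,-11)=680 g(17,-9)=2380 g(17,-7)=6188 g(17,-5)=12375 g(17,-3)=19431 g(17,-1)=24174 g(17,1)=23630 g(17,3)=17068 g(17,5)=6188
t=18: g(18,-18)=1 g(18,-16)=18 g(18,-14)=153 g(18,-12)=816 g(18,-10)=3060 g(18,-8)=8568 g(18,-6)=18563 g(18,-4)=31806 g(18,-2)=43605 g(18,0)=47804 g(18,2)=40698 g(18,4)=23256
t=19: g(19,-19)=1 g(19,-17)=19 g(19,-15)=171 g(19,-13)=969 g(19,-11)=3876 g(19,-9)=11628 g(19,-7)=27131 g(19,-5)=50369 g(19,-3)=75411 g(19,-1)=91409 g(19,1)=88502 g(19,3)=63954 g(19,5)=23256
t=20: g(20,-20)=1 g(20,-18)=20 g(20,-16)=190 g(20,-14)=1140 g(20,-12)=4845 g(20,-10)=15504 g(20,-8)=38759 g(20,-6)=77500 g(20,-4)=125780 g(20,-2)=166820 g(20,0)=179911 g(20,2)=152456 g(20,4)=87210
t=21: g(21,-21)=1 g(21,-19)=21 g(21,-17)=210 g(21,-15)=1330 g(21,-13)=5985 g(21,-11)=20349 g(21,-9)=54263 g(21,-7)=116259 g(21,-5)=203280 g(21,-3)=292600 g(21,-1)=346731 g(21,1)=332367 g(21,3)=239666 g(21,5)=87210
t=22: g(22,-22)=1 g(22,-20)=22 g(22,-18)=231 g(22,-16)=1540 g(22,-14)=7315 g(22,-12)=26334 g(22,-10)=74612 g(22,-8)=170522 g(22,-6)=319539 g(22,-4)=495880 g(22,-2)=639331 g(22,0)=679098 g(22,2)=572033 g(22,4)=326876
t=23: g(23,-23)=1 g(23,-21)=23 g(23,-19)=253 g(23,-17)=1771 g(23,-15)=8855 g(23,-13)=33649 g(23,-11)=100946 g(23,-9)=245134 g(23,-7)=490061 g(23,-5)=815419 g(23,-3)=1135211 g(23,-1)=1318429 g(23,1)=1251131 g(23,3)=898909 g(23,5)=326876
t=24: g(24,-24)=1 g(24,-22)=24 g(24,-20)=276 g(24,-18)=2024 g(24,-16)=10626 g(24,-14)=42504 g(24,-12)=134595 g(24,-10)=346080 g(24,-8)=735195 g(24,-6)=1305480 g(24,-4)=1950630 g(24,-2)=2453640 g(24,0)=2569560 g(24,2)=2150040 g(24,4)=1225785
t=25: g(25,-25)=1 g(25,-23)=25 g(25,-21)=300 g(25,-19)=2300 g(25,-17)=12650 g(25,-15)=53130 g(25,-13)=177099 g(25,-11)=480675 g(25,-9)=1081275 g(25,-7)=2040675 g(25,-5)=3256110 g(25,-3)=4404270 g(25,-1)=5023200 g(25,1)=4719600 g(25,3)=3375825 g(25,5)=1225785
t=26: g(26,-26)=1 g(26,-24)=26 g(26,-22)=325 g(26,-20)=2600 g(26,-18)=14950 g(26,-16)=65780 g(26,-14)=230229 g(26,-12)=657774 g(26,-10)=1561950 g(26,-8)=3121950 g(26,-6)=5296785 g(26,-4)=7660380 g(26,-2)=9427470 g(26,0)=9742800 g(26,2)=8095425 g(26,4)=4601610
t=27: g(27,-27)=1 g(27,-25)=27 g(27,-23)=351 g(27,-21)=2925 g(27,-19)=17550 g(27,-17)=80730 g(27,-15)=296009 g(27,-13)=888003 g(27,-11)=2219724 g(27,-9)=4683900 g(27,-7)=8418735 g(27,-5)=12957165 g(27,-3)=17087850 g(27,-1)=19170270 g(27,1)=17838225 g(27,3)=12697035 g(27,5)=4601610
t=28: g(28,-28)=1 g(28,-26)=28 g(28,-24)=378 g(28,-22)=3276 g(28,-20)=20475 g(28,-18)=98280 g(28,-16)=376739 g(28,-14)=1184012 g(28,-12)=3107727 g(28,-10)=6903624 g(28,-8)=13102635 g(28,-6)=21375900 g(28,-4)=30045015 g(28,-2)=36258120 g(28,0)=37008495 g(28,2)=30535260 g(28,4)=17298645
t=29: g(29,-29)=1 g(29,-27)=29 g(29,-25)=406 g(29,-23)=3654 g(29,-21)=23751 g(29,-19)=118755 g(29,-17)=475019 g(29,-15)=1560751 g(29,-13)=4291739 g(29,-11)=10011351 g(29,-9)=20006259 g(29,-7)=34478535 g(29,-5)=51420915 g(29,-3)=66303135 g(29,-1)=73266615 g(29,1)=67543755 g(29,3)=47833905 g(29,5)=17298645
t=30: g(30,-30)=1 g(30,-28)=30 g(30,-26)=435 g(30,-24)=4060 g(30,-22)=27405 g(30,-20)=142506 g(30,-18)=593774 g(30,-16)=2035770 g(30,-14)=5852490 g(30,-12)=14303090 g(30,-10)=30017610 g(30,-8)=54484794 g(30,-6)=85899450 g(30,-4)=117724050 g(30,-2)=139569750 g(30,0)=140810370 g(30,2)=115377660 g(30,4)=65132550
Paths never hitting 6: Σ_s g(30,s) = 771975795
Paths hitting 6: 2^30 - 771975795 = 301766029
P = 301766029/1073741824 = 301766029/1073741824

Answer: 301766029/1073741824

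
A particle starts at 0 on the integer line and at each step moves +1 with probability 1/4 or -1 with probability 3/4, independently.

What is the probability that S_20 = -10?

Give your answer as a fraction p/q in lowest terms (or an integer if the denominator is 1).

To reach position -10 after 20 steps: need 5 steps of +1 and 15 steps of -1.
Number of such sequences: C(20,5) = 15504
Each has probability (1/4)^5 · (3/4)^15 = 14348907/1099511627776
P = 15504 · 14348907/1099511627776 = 13904090883/68719476736

Answer: 13904090883/68719476736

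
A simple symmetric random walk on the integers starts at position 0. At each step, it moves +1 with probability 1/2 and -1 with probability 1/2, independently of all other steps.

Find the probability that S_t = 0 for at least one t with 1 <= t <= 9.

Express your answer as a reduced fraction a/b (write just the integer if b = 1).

Answer: 93/128

Derivation:
Count via complement. Let g(t,s) = #length-t paths at position s with S_1..S_t all ≠ 0.
g(t,s) = g(t-1,s-1) + g(t-1,s+1) for s ≠ 0; g(t,0) = 0.
t=0: g(0,0)=1
t=1: g(1,-1)=1 g(1,1)=1
t=2: g(2,-2)=1 g(2,2)=1
t=3: g(3,-3)=1 g(3,-1)=1 g(3,1)=1 g(3,3)=1
t=4: g(4,-4)=1 g(4,-2)=2 g(4,2)=2 g(4,4)=1
t=5: g(5,-5)=1 g(5,-3)=3 g(5,-1)=2 g(5,1)=2 g(5,3)=3 g(5,5)=1
t=6: g(6,-6)=1 g(6,-4)=4 g(6,-2)=5 g(6,2)=5 g(6,4)=4 g(6,6)=1
t=7: g(7,-7)=1 g(7,-5)=5 g(7,-3)=9 g(7,-1)=5 g(7,1)=5 g(7,3)=9 g(7,5)=5 g(7,7)=1
t=8: g(8,-8)=1 g(8,-6)=6 g(8,-4)=14 g(8,-2)=14 g(8,2)=14 g(8,4)=14 g(8,6)=6 g(8,8)=1
t=9: g(9,-9)=1 g(9,-7)=7 g(9,-5)=20 g(9,-3)=28 g(9,-1)=14 g(9,1)=14 g(9,3)=28 g(9,5)=20 g(9,7)=7 g(9,9)=1
Paths never hitting 0: Σ_s g(9,s) = 140
Paths hitting 0: 2^9 - 140 = 372
P = 372/512 = 93/128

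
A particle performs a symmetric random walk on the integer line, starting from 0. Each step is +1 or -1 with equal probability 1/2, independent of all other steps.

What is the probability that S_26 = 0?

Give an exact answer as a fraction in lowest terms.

To return to 0 after 26 steps: need exactly 13 steps of +1 and 13 of -1.
Favorable paths: C(26,13) = 10400600
Total paths: 2^26 = 67108864
P = 10400600/67108864 = 1300075/8388608

Answer: 1300075/8388608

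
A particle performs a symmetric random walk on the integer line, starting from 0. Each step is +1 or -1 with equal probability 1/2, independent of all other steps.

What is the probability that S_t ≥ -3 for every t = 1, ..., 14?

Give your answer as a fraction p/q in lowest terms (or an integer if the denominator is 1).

Answer: 715/1024

Derivation:
Let f(t,s) = #length-t paths at position s with S_1..S_t all ≥ -3.
f(t,s) = f(t-1,s-1) + f(t-1,s+1) for s ≥ -3; f(t,s) = 0 for s < -3.
t=0: f(0,0)=1
t=1: f(1,-1)=1 f(1,1)=1
t=2: f(2,-2)=1 f(2,0)=2 f(2,2)=1
t=3: f(3,-3)=1 f(3,-1)=3 f(3,1)=3 f(3,3)=1
t=4: f(4,-2)=4 f(4,0)=6 f(4,2)=4 f(4,4)=1
t=5: f(5,-3)=4 f(5,-1)=10 f(5,1)=10 f(5,3)=5 f(5,5)=1
t=6: f(6,-2)=14 f(6,0)=20 f(6,2)=15 f(6,4)=6 f(6,6)=1
t=7: f(7,-3)=14 f(7,-1)=34 f(7,1)=35 f(7,3)=21 f(7,5)=7 f(7,7)=1
t=8: f(8,-2)=48 f(8,0)=69 f(8,2)=56 f(8,4)=28 f(8,6)=8 f(8,8)=1
t=9: f(9,-3)=48 f(9,-1)=117 f(9,1)=125 f(9,3)=84 f(9,5)=36 f(9,7)=9 f(9,9)=1
t=10: f(10,-2)=165 f(10,0)=242 f(10,2)=209 f(10,4)=120 f(10,6)=45 f(10,8)=10 f(10,10)=1
t=11: f(11,-3)=165 f(11,-1)=407 f(11,1)=451 f(11,3)=329 f(11,5)=165 f(11,7)=55 f(11,9)=11 f(11,11)=1
t=12: f(12,-2)=572 f(12,0)=858 f(12,2)=780 f(12,4)=494 f(12,6)=220 f(12,8)=66 f(12,10)=12 f(12,12)=1
t=13: f(13,-3)=572 f(13,-1)=1430 f(13,1)=1638 f(13,3)=1274 f(13,5)=714 f(13,7)=286 f(13,9)=78 f(13,11)=13 f(13,13)=1
t=14: f(14,-2)=2002 f(14,0)=3068 f(14,2)=2912 f(14,4)=1988 f(14,6)=1000 f(14,8)=364 f(14,10)=91 f(14,12)=14 f(14,14)=1
Σ_s f(14,s) = 11440
P = 11440/16384 = 715/1024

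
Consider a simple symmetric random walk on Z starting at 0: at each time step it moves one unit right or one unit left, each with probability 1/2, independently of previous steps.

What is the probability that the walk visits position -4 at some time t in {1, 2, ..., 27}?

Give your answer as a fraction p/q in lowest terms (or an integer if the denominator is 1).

Count via complement. Let g(t,s) = #length-t paths at position s with S_1..S_t all ≠ -4.
g(t,s) = g(t-1,s-1) + g(t-1,s+1) for s ≠ -4; g(t,-4) = 0.
t=0: g(0,0)=1
t=1: g(1,-1)=1 g(1,1)=1
t=2: g(2,-2)=1 g(2,0)=2 g(2,2)=1
t=3: g(3,-3)=1 g(3,-1)=3 g(3,1)=3 g(3,3)=1
t=4: g(4,-2)=4 g(4,0)=6 g(4,2)=4 g(4,4)=1
t=5: g(5,-3)=4 g(5,-1)=10 g(5,1)=10 g(5,3)=5 g(5,5)=1
t=6: g(6,-2)=14 g(6,0)=20 g(6,2)=15 g(6,4)=6 g(6,6)=1
t=7: g(7,-3)=14 g(7,-1)=34 g(7,1)=35 g(7,3)=21 g(7,5)=7 g(7,7)=1
t=8: g(8,-2)=48 g(8,0)=69 g(8,2)=56 g(8,4)=28 g(8,6)=8 g(8,8)=1
t=9: g(9,-3)=48 g(9,-1)=117 g(9,1)=125 g(9,3)=84 g(9,5)=36 g(9,7)=9 g(9,9)=1
t=10: g(10,-2)=165 g(10,0)=242 g(10,2)=209 g(10,4)=120 g(10,6)=45 g(10,8)=10 g(10,10)=1
t=11: g(11,-3)=165 g(11,-1)=407 g(11,1)=451 g(11,3)=329 g(11,5)=165 g(11,7)=55 g(11,9)=11 g(11,11)=1
t=12: g(12,-2)=572 g(12,0)=858 g(12,2)=780 g(12,4)=494 g(12,6)=220 g(12,8)=66 g(12,10)=12 g(12,12)=1
t=13: g(13,-3)=572 g(13,-1)=1430 g(13,1)=1638 g(13,3)=1274 g(13,5)=714 g(13,7)=286 g(13,9)=78 g(13,11)=13 g(13,13)=1
t=14: g(14,-2)=2002 g(14,0)=3068 g(14,2)=2912 g(14,4)=1988 g(14,6)=1000 g(14,8)=364 g(14,10)=91 g(14,12)=14 g(14,14)=1
t=15: g(15,-3)=2002 g(15,-1)=5070 g(15,1)=5980 g(15,3)=4900 g(15,5)=2988 g(15,7)=1364 g(15,9)=455 g(15,11)=105 g(15,13)=15 g(15,15)=1
t=16: g(16,-2)=7072 g(16,0)=11050 g(16,2)=10880 g(16,4)=7888 g(16,6)=4352 g(16,8)=1819 g(16,10)=560 g(16,12)=120 g(16,14)=16 g(16,16)=1
t=17: g(17,-3)=7072 g(17,-1)=18122 g(17,1)=21930 g(17,3)=18768 g(17,5)=12240 g(17,7)=6171 g(17,9)=2379 g(17,11)=680 g(17,13)=136 g(17,15)=17 g(17,17)=1
t=18: g(18,-2)=25194 g(18,0)=40052 g(18,2)=40698 g(18,4)=31008 g(18,6)=18411 g(18,8)=8550 g(18,10)=3059 g(18,12)=816 g(18,14)=153 g(18,16)=18 g(18,18)=1
t=19: g(19,-3)=25194 g(19,-1)=65246 g(19,1)=80750 g(19,3)=71706 g(19,5)=49419 g(19,7)=26961 g(19,9)=11609 g(19,11)=3875 g(19,13)=969 g(19,15)=171 g(19,17)=19 g(19,19)=1
t=20: g(20,-2)=90440 g(20,0)=145996 g(20,2)=152456 g(20,4)=121125 g(20,6)=76380 g(20,8)=38570 g(20,10)=15484 g(20,12)=4844 g(20,14)=1140 g(20,16)=190 g(20,18)=20 g(20,20)=1
t=21: g(21,-3)=90440 g(21,-1)=236436 g(21,1)=298452 g(21,3)=273581 g(21,5)=197505 g(21,7)=114950 g(21,9)=54054 g(21,11)=20328 g(21,13)=5984 g(21,15)=1330 g(21,17)=210 g(21,19)=21 g(21,21)=1
t=22: g(22,-2)=326876 g(22,0)=534888 g(22,2)=572033 g(22,4)=471086 g(22,6)=312455 g(22,8)=169004 g(22,10)=74382 g(22,12)=26312 g(22,14)=7314 g(22,16)=1540 g(22,18)=231 g(22,20)=22 g(22,22)=1
t=23: g(23,-3)=326876 g(23,-1)=861764 g(23,1)=1106921 g(23,3)=1043119 g(23,5)=783541 g(23,7)=481459 g(23,9)=243386 g(23,11)=100694 g(23,13)=33626 g(23,15)=8854 g(23,17)=1771 g(23,19)=253 g(23,21)=23 g(23,23)=1
t=24: g(24,-2)=1188640 g(24,0)=1968685 g(24,2)=2150040 g(24,4)=1826660 g(24,6)=1265000 g(24,8)=724845 g(24,10)=344080 g(24,12)=134320 g(24,14)=42480 g(24,16)=10625 g(24,18)=2024 g(24,20)=276 g(24,22)=24 g(24,24)=1
t=25: g(25,-3)=1188640 g(25,-1)=3157325 g(25,1)=4118725 g(25,3)=3976700 g(25,5)=3091660 g(25,7)=1989845 g(25,9)=1068925 g(25,11)=478400 g(25,13)=176800 g(25,15)=53105 g(25,17)=12649 g(25,19)=2300 g(25,21)=300 g(25,23)=25 g(25,25)=1
t=26: g(26,-2)=4345965 g(26,0)=7276050 g(26,2)=8095425 g(26,4)=7068360 g(26,6)=5081505 g(26,8)=3058770 g(26,10)=1547325 g(26,12)=655200 g(26,14)=229905 g(26,16)=65754 g(26,18)=14949 g(26,20)=2600 g(26,22)=325 g(26,24)=26 g(26,26)=1
t=27: g(27,-3)=4345965 g(27,-1)=11622015 g(27,1)=15371475 g(27,3)=15163785 g(27,5)=12149865 g(27,7)=8140275 g(27,9)=4606095 g(27,11)=2202525 g(27,13)=885105 g(27,15)=295659 g(27,17)=80703 g(27,19)=17549 g(27,21)=2925 g(27,23)=351 g(27,25)=27 g(27,27)=1
Paths never hitting -4: Σ_s g(27,s) = 74884320
Paths hitting -4: 2^27 - 74884320 = 59333408
P = 59333408/134217728 = 1854169/4194304

Answer: 1854169/4194304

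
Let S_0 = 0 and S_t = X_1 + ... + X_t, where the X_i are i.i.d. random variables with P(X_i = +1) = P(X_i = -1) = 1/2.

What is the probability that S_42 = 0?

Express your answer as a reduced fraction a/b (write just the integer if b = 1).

Answer: 67282234305/549755813888

Derivation:
To return to 0 after 42 steps: need exactly 21 steps of +1 and 21 of -1.
Favorable paths: C(42,21) = 538257874440
Total paths: 2^42 = 4398046511104
P = 538257874440/4398046511104 = 67282234305/549755813888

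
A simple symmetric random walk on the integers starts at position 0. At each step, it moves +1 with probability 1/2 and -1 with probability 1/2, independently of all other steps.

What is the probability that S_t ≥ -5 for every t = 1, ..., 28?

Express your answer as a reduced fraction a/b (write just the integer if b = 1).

Answer: 98659305/134217728

Derivation:
Let f(t,s) = #length-t paths at position s with S_1..S_t all ≥ -5.
f(t,s) = f(t-1,s-1) + f(t-1,s+1) for s ≥ -5; f(t,s) = 0 for s < -5.
t=0: f(0,0)=1
t=1: f(1,-1)=1 f(1,1)=1
t=2: f(2,-2)=1 f(2,0)=2 f(2,2)=1
t=3: f(3,-3)=1 f(3,-1)=3 f(3,1)=3 f(3,3)=1
t=4: f(4,-4)=1 f(4,-2)=4 f(4,0)=6 f(4,2)=4 f(4,4)=1
t=5: f(5,-5)=1 f(5,-3)=5 f(5,-1)=10 f(5,1)=10 f(5,3)=5 f(5,5)=1
t=6: f(6,-4)=6 f(6,-2)=15 f(6,0)=20 f(6,2)=15 f(6,4)=6 f(6,6)=1
t=7: f(7,-5)=6 f(7,-3)=21 f(7,-1)=35 f(7,1)=35 f(7,3)=21 f(7,5)=7 f(7,7)=1
t=8: f(8,-4)=27 f(8,-2)=56 f(8,0)=70 f(8,2)=56 f(8,4)=28 f(8,6)=8 f(8,8)=1
t=9: f(9,-5)=27 f(9,-3)=83 f(9,-1)=126 f(9,1)=126 f(9,3)=84 f(9,5)=36 f(9,7)=9 f(9,9)=1
t=10: f(10,-4)=110 f(10,-2)=209 f(10,0)=252 f(10,2)=210 f(10,4)=120 f(10,6)=45 f(10,8)=10 f(10,10)=1
t=11: f(11,-5)=110 f(11,-3)=319 f(11,-1)=461 f(11,1)=462 f(11,3)=330 f(11,5)=165 f(11,7)=55 f(11,9)=11 f(11,11)=1
t=12: f(12,-4)=429 f(12,-2)=780 f(12,0)=923 f(12,2)=792 f(12,4)=495 f(12,6)=220 f(12,8)=66 f(12,10)=12 f(12,12)=1
t=13: f(13,-5)=429 f(13,-3)=1209 f(13,-1)=1703 f(13,1)=1715 f(13,3)=1287 f(13,5)=715 f(13,7)=286 f(13,9)=78 f(13,11)=13 f(13,13)=1
t=14: f(14,-4)=1638 f(14,-2)=2912 f(14,0)=3418 f(14,2)=3002 f(14,4)=2002 f(14,6)=1001 f(14,8)=364 f(14,10)=91 f(14,12)=14 f(14,14)=1
t=15: f(15,-5)=1638 f(15,-3)=4550 f(15,-1)=6330 f(15,1)=6420 f(15,3)=5004 f(15,5)=3003 f(15,7)=1365 f(15,9)=455 f(15,11)=105 f(15,13)=15 f(15,15)=1
t=16: f(16,-4)=6188 f(16,-2)=10880 f(16,0)=12750 f(16,2)=11424 f(16,4)=8007 f(16,6)=4368 f(16,8)=1820 f(16,10)=560 f(16,12)=120 f(16,14)=16 f(16,16)=1
t=17: f(17,-5)=6188 f(17,-3)=17068 f(17,-1)=23630 f(17,1)=24174 f(17,3)=19431 f(17,5)=12375 f(17,7)=6188 f(17,9)=2380 f(17,11)=680 f(17,13)=136 f(17,15)=17 f(17,17)=1
t=18: f(18,-4)=23256 f(18,-2)=40698 f(18,0)=47804 f(18,2)=43605 f(18,4)=31806 f(18,6)=18563 f(18,8)=8568 f(18,10)=3060 f(18,12)=816 f(18,14)=153 f(18,16)=18 f(18,18)=1
t=19: f(19,-5)=23256 f(19,-3)=63954 f(19,-1)=88502 f(19,1)=91409 f(19,3)=75411 f(19,5)=50369 f(19,7)=27131 f(19,9)=11628 f(19,11)=3876 f(19,13)=969 f(19,15)=171 f(19,17)=19 f(19,19)=1
t=20: f(20,-4)=87210 f(20,-2)=152456 f(20,0)=179911 f(20,2)=166820 f(20,4)=125780 f(20,6)=77500 f(20,8)=38759 f(20,10)=15504 f(20,12)=4845 f(20,14)=1140 f(20,16)=190 f(20,18)=20 f(20,20)=1
t=21: f(21,-5)=87210 f(21,-3)=239666 f(21,-1)=332367 f(21,1)=346731 f(21,3)=292600 f(21,5)=203280 f(21,7)=116259 f(21,9)=54263 f(21,11)=20349 f(21,13)=5985 f(21,15)=1330 f(21,17)=210 f(21,19)=21 f(21,21)=1
t=22: f(22,-4)=326876 f(22,-2)=572033 f(22,0)=679098 f(22,2)=639331 f(22,4)=495880 f(22,6)=319539 f(22,8)=170522 f(22,10)=74612 f(22,12)=26334 f(22,14)=7315 f(22,16)=1540 f(22,18)=231 f(22,20)=22 f(22,22)=1
t=23: f(23,-5)=326876 f(23,-3)=898909 f(23,-1)=1251131 f(23,1)=1318429 f(23,3)=1135211 f(23,5)=815419 f(23,7)=490061 f(23,9)=245134 f(23,11)=100946 f(23,13)=33649 f(23,15)=8855 f(23,17)=1771 f(23,19)=253 f(23,21)=23 f(23,23)=1
t=24: f(24,-4)=1225785 f(24,-2)=2150040 f(24,0)=2569560 f(24,2)=2453640 f(24,4)=1950630 f(24,6)=1305480 f(24,8)=735195 f(24,10)=346080 f(24,12)=134595 f(24,14)=42504 f(24,16)=10626 f(24,18)=2024 f(24,20)=276 f(24,22)=24 f(24,24)=1
t=25: f(25,-5)=1225785 f(25,-3)=3375825 f(25,-1)=4719600 f(25,1)=5023200 f(25,3)=4404270 f(25,5)=3256110 f(25,7)=2040675 f(25,9)=1081275 f(25,11)=480675 f(25,13)=177099 f(25,15)=53130 f(25,17)=12650 f(25,19)=2300 f(25,21)=300 f(25,23)=25 f(25,25)=1
t=26: f(26,-4)=4601610 f(26,-2)=8095425 f(26,0)=9742800 f(26,2)=9427470 f(26,4)=7660380 f(26,6)=5296785 f(26,8)=3121950 f(26,10)=1561950 f(26,12)=657774 f(26,14)=230229 f(26,16)=65780 f(26,18)=14950 f(26,20)=2600 f(26,22)=325 f(26,24)=26 f(26,26)=1
t=27: f(27,-5)=4601610 f(27,-3)=12697035 f(27,-1)=17838225 f(27,1)=19170270 f(27,3)=17087850 f(27,5)=12957165 f(27,7)=8418735 f(27,9)=4683900 f(27,11)=2219724 f(27,13)=888003 f(27,15)=296009 f(27,17)=80730 f(27,19)=17550 f(27,21)=2925 f(27,23)=351 f(27,25)=27 f(27,27)=1
t=28: f(28,-4)=17298645 f(28,-2)=30535260 f(28,0)=37008495 f(28,2)=36258120 f(28,4)=30045015 f(28,6)=21375900 f(28,8)=13102635 f(28,10)=6903624 f(28,12)=3107727 f(28,14)=1184012 f(28,16)=376739 f(28,18)=98280 f(28,20)=20475 f(28,22)=3276 f(28,24)=378 f(28,26)=28 f(28,28)=1
Σ_s f(28,s) = 197318610
P = 197318610/268435456 = 98659305/134217728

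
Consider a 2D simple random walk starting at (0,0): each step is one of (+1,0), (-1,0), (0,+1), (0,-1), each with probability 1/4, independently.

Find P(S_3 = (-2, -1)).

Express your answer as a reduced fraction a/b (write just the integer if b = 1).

Let h be the number of horizontal steps (so 3-h are vertical). To end at (-2,-1) need (h-2)/2 right-steps and ((3-h)-1)/2 up-steps.
Sum over h with 2 ≤ h ≤ 2, h ≡ 0 (mod 2), 3-h ≡ 1 (mod 2):
h=2: C(3,2)·C(2,0)·C(1,0) = 3·1·1 = 3
Total favorable: 3
Total paths: 4^3 = 64
P = 3/64 = 3/64

Answer: 3/64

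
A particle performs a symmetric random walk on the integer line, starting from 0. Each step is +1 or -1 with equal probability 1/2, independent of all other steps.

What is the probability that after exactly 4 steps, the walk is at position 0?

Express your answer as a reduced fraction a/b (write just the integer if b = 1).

To return to 0 after 4 steps: need exactly 2 steps of +1 and 2 of -1.
Favorable paths: C(4,2) = 6
Total paths: 2^4 = 16
P = 6/16 = 3/8

Answer: 3/8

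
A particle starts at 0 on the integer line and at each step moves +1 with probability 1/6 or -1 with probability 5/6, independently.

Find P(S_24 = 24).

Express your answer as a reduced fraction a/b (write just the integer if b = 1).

Answer: 1/4738381338321616896

Derivation:
To reach position 24 after 24 steps: need 24 steps of +1 and 0 steps of -1.
Number of such sequences: C(24,24) = 1
Each has probability (1/6)^24 · (5/6)^0 = 1/4738381338321616896
P = 1 · 1/4738381338321616896 = 1/4738381338321616896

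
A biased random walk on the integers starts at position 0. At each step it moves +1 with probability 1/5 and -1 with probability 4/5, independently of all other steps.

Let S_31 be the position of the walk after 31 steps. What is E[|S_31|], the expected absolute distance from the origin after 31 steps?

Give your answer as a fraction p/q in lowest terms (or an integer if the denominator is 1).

Answer: 3464570043262765771731/186264514923095703125

Derivation:
S_31 takes values m ≡ 1 (mod 2) with |m| ≤ 31; P(S_31=m) = C(31,(31+m)/2) · (1/5)^((31+m)/2) · (4/5)^((31-m)/2).
Distribution: P(S=-31)=4611686018427387904/4656612873077392578125, P(S=-29)=35740566642812256256/4656612873077392578125, P(S=-27)=26805424982109192192/931322574615478515625, P(S=-25)=64779777040097214464/931322574615478515625, P(S=-23)=113364609820170125312/931322574615478515625, P(S=-21)=765211116286148345856/4656612873077392578125, P(S=-19)=828978709309994041344/4656612873077392578125, P(S=-17)=29606382475356930048/186264514923095703125, P(S=-15)=22204786856517697536/186264514923095703125, P(S=-13)=14186391602775195648/186264514923095703125, P(S=-11)=39012576907631788032/931322574615478515625, P(S=-9)=18619638978642444288/931322574615478515625, P(S=-7)=1551636581553537024/186264514923095703125, P(S=-5)=566944135567638528/186264514923095703125, P(S=-3)=182232043575312384/186264514923095703125, P(S=-1)=258162061731692544/931322574615478515625, P(S=1)=64540515432923136/931322574615478515625, P(S=3)=2847375680864256/186264514923095703125, P(S=5)=553656382390272/186264514923095703125, P(S=7)=94704381198336/186264514923095703125, P(S=9)=71028285898752/931322574615478515625, P(S=11)=9301323153408/931322574615478515625, P(S=13)=211393708032/186264514923095703125, P(S=15)=20679819264/186264514923095703125, P(S=17)=1723318272/186264514923095703125, P(S=19)=3015806976/4656612873077392578125, P(S=21)=173988864/4656612873077392578125, P(S=23)=1611008/931322574615478515625, P(S=25)=57536/931322574615478515625, P(S=27)=1488/931322574615478515625, P(S=29)=124/4656612873077392578125, P(S=31)=1/4656612873077392578125
E[|S_31|] = Σ_m |m|·P(S_31=m) = 3464570043262765771731/186264514923095703125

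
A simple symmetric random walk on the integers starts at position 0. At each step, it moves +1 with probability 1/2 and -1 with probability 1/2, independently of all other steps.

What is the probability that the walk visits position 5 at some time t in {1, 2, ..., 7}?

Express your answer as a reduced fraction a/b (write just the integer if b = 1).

Answer: 9/128

Derivation:
Count via complement. Let g(t,s) = #length-t paths at position s with S_1..S_t all ≠ 5.
g(t,s) = g(t-1,s-1) + g(t-1,s+1) for s ≠ 5; g(t,5) = 0.
t=0: g(0,0)=1
t=1: g(1,-1)=1 g(1,1)=1
t=2: g(2,-2)=1 g(2,0)=2 g(2,2)=1
t=3: g(3,-3)=1 g(3,-1)=3 g(3,1)=3 g(3,3)=1
t=4: g(4,-4)=1 g(4,-2)=4 g(4,0)=6 g(4,2)=4 g(4,4)=1
t=5: g(5,-5)=1 g(5,-3)=5 g(5,-1)=10 g(5,1)=10 g(5,3)=5
t=6: g(6,-6)=1 g(6,-4)=6 g(6,-2)=15 g(6,0)=20 g(6,2)=15 g(6,4)=5
t=7: g(7,-7)=1 g(7,-5)=7 g(7,-3)=21 g(7,-1)=35 g(7,1)=35 g(7,3)=20
Paths never hitting 5: Σ_s g(7,s) = 119
Paths hitting 5: 2^7 - 119 = 9
P = 9/128 = 9/128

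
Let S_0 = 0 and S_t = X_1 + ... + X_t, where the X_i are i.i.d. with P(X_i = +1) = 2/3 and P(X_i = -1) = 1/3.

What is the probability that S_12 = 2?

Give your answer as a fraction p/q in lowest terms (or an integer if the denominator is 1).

To reach position 2 after 12 steps: need 7 steps of +1 and 5 steps of -1.
Number of such sequences: C(12,7) = 792
Each has probability (2/3)^7 · (1/3)^5 = 128/531441
P = 792 · 128/531441 = 11264/59049

Answer: 11264/59049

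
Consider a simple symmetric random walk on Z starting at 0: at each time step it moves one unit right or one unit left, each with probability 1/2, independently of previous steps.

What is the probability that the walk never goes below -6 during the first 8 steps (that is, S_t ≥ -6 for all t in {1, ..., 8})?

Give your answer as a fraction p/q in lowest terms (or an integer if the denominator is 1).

Let f(t,s) = #length-t paths at position s with S_1..S_t all ≥ -6.
f(t,s) = f(t-1,s-1) + f(t-1,s+1) for s ≥ -6; f(t,s) = 0 for s < -6.
t=0: f(0,0)=1
t=1: f(1,-1)=1 f(1,1)=1
t=2: f(2,-2)=1 f(2,0)=2 f(2,2)=1
t=3: f(3,-3)=1 f(3,-1)=3 f(3,1)=3 f(3,3)=1
t=4: f(4,-4)=1 f(4,-2)=4 f(4,0)=6 f(4,2)=4 f(4,4)=1
t=5: f(5,-5)=1 f(5,-3)=5 f(5,-1)=10 f(5,1)=10 f(5,3)=5 f(5,5)=1
t=6: f(6,-6)=1 f(6,-4)=6 f(6,-2)=15 f(6,0)=20 f(6,2)=15 f(6,4)=6 f(6,6)=1
t=7: f(7,-5)=7 f(7,-3)=21 f(7,-1)=35 f(7,1)=35 f(7,3)=21 f(7,5)=7 f(7,7)=1
t=8: f(8,-6)=7 f(8,-4)=28 f(8,-2)=56 f(8,0)=70 f(8,2)=56 f(8,4)=28 f(8,6)=8 f(8,8)=1
Σ_s f(8,s) = 254
P = 254/256 = 127/128

Answer: 127/128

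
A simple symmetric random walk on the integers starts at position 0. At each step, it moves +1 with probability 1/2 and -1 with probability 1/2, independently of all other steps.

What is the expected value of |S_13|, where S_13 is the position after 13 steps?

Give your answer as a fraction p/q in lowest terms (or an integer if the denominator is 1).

Answer: 3003/1024

Derivation:
S_13 takes values m ≡ 1 (mod 2) with |m| ≤ 13; P(S_13=m) = C(13,(13+m)/2)/2^13.
Total paths: 2^13 = 8192
Distribution: P(S=-13)=1/8192, P(S=-11)=13/8192, P(S=-9)=78/8192, P(S=-7)=286/8192, P(S=-5)=715/8192, P(S=-3)=1287/8192, P(S=-1)=1716/8192, P(S=1)=1716/8192, P(S=3)=1287/8192, P(S=5)=715/8192, P(S=7)=286/8192, P(S=9)=78/8192, P(S=11)=13/8192, P(S=13)=1/8192
E[|S_13|] = Σ_m |m|·P(S_13=m) = 24024/8192 = 3003/1024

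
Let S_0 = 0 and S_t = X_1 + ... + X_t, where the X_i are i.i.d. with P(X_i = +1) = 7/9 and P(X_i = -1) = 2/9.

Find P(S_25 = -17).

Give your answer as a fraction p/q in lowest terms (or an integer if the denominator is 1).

Answer: 63696063692800/717897987691852588770249

Derivation:
To reach position -17 after 25 steps: need 4 steps of +1 and 21 steps of -1.
Number of such sequences: C(25,4) = 12650
Each has probability (7/9)^4 · (2/9)^21 = 5035261952/717897987691852588770249
P = 12650 · 5035261952/717897987691852588770249 = 63696063692800/717897987691852588770249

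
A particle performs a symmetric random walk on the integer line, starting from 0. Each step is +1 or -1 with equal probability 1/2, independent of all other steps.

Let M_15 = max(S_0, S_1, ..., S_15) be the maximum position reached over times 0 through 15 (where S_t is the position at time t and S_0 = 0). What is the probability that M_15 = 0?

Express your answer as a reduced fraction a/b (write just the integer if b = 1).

Let M_15 = max(S_0,...,S_15). Use the reflection principle: for j ≥ 1, #{paths with M_15 ≥ j} = #{S_15 ≥ j} + #{S_15 ≥ j+1}.
P(M_15 ≥ 0) = 1 since S_0 = 0, so #{M_15 ≥ 0} = 32768.
#{M_15 ≥ 1} = #{S_15 ≥ 1} + #{S_15 ≥ 2} = 16384 + 9949 = 26333.
#{M_15 = 0} = 32768 - 26333 = 6435.
P(M_15 = 0) = 6435/32768 = 6435/32768

Answer: 6435/32768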